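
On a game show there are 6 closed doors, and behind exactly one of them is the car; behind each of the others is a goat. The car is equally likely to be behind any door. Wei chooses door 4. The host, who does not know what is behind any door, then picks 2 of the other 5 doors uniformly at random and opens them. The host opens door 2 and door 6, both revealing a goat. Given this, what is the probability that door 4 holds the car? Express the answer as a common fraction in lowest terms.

Condition on the true location of the car.
If it is behind any of doors 1, 3, 4, and 5 (prior 1/6 each): the host picks exactly this set with probability 1/10 regardless, and none is the prize; weight (1/6)·(1/10) = 1/60 each.
If it is behind either of doors 2 and 6 (prior 1/6 each): that door was opened and seen not to hold the prize — ruled out; weight (1/6)·0 = 0 each.
The weights sum to 1/15.
So P(the car behind door 4 | the host opened door 2 and door 6) = (1/60) / (1/15) = 1/4.

1/4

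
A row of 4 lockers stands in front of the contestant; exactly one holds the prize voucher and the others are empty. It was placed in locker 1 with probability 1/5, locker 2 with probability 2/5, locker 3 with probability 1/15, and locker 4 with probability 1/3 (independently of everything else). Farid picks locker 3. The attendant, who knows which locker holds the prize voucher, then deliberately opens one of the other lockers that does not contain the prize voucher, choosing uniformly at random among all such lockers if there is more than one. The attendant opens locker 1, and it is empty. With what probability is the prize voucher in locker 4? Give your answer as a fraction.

3/7

Condition on the true location of the prize voucher.
If it is in locker 1 (prior 1/5): the attendant opened locker 1, so this case is ruled out; weight (1/5)·0 = 0.
If it is in locker 2 (prior 2/5): the attendant has 2 equally likely choices, so probability 1/2; weight (2/5)·(1/2) = 1/5.
If it is in locker 3 (prior 1/15): the attendant has 3 equally likely choices, so probability 1/3; weight (1/15)·(1/3) = 1/45.
If it is in locker 4 (prior 1/3): the attendant has 2 equally likely choices, so probability 1/2; weight (1/3)·(1/2) = 1/6.
The weights sum to 7/18.
So P(the prize voucher in locker 4 | the attendant opened locker 1) = (1/6) / (7/18) = 3/7.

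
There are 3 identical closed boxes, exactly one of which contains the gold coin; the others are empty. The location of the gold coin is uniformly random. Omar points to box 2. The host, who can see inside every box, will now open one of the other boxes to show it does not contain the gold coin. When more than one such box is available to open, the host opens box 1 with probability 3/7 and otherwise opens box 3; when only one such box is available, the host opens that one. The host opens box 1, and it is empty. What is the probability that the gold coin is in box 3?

Apply Bayes' rule, conditioning on where the gold coin actually is.
If it is in box 1 (prior 1/3): the host opened box 1, so this case is ruled out; weight (1/3)·0 = 0.
If it is in box 2 (prior 1/3): box 1 is available, opened with probability 3/7; weight (1/3)·(3/7) = 1/7.
If it is in box 3 (prior 1/3): only box 1 is available, probability 1; weight (1/3)·1 = 1/3.
The weights sum to 10/21.
So P(the gold coin in box 3 | the host opened box 1) = (1/3) / (10/21) = 7/10.

7/10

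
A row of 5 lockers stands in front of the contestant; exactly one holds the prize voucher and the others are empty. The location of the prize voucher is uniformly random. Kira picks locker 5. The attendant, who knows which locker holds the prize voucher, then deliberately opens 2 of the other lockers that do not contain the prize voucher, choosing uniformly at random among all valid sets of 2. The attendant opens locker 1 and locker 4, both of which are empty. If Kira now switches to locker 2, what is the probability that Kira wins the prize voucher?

Consider each possible location of the prize voucher in turn.
If it is in either of lockers 1 and 4 (prior 1/5 each): that locker was opened and seen not to hold the prize — ruled out; weight (1/5)·0 = 0 each.
If it is in either of lockers 2 and 3 (prior 1/5 each): the attendant has 3 equally likely choices, so probability 1/3; weight (1/5)·(1/3) = 1/15 each.
If it is in locker 5 (prior 1/5): the attendant has 6 equally likely choices, so probability 1/6; weight (1/5)·(1/6) = 1/30.
The weights sum to 1/6.
So P(the prize voucher in locker 2 | the attendant opened locker 1 and locker 4) = (1/15) / (1/6) = 2/5.

2/5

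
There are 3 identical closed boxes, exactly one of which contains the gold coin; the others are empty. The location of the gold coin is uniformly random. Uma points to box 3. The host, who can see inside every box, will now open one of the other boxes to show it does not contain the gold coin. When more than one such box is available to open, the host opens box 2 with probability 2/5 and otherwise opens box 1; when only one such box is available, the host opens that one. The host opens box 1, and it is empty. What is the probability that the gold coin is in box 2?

5/8

Apply Bayes' rule, conditioning on where the gold coin actually is.
If it is in box 1 (prior 1/3): the host opened box 1, so this case is ruled out; weight (1/3)·0 = 0.
If it is in box 2 (prior 1/3): only box 1 is available, probability 1; weight (1/3)·1 = 1/3.
If it is in box 3 (prior 1/3): box 2 is available but not opened, probability 3/5; weight (1/3)·(3/5) = 1/5.
The weights sum to 8/15.
So P(the gold coin in box 2 | the host opened box 1) = (1/3) / (8/15) = 5/8.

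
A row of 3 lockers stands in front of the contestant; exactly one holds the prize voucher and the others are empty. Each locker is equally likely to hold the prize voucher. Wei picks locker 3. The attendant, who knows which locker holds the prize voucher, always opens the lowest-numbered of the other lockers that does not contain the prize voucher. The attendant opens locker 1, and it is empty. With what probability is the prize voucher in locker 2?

1/2

Condition on the true location of the prize voucher.
If it is in locker 1 (prior 1/3): the attendant opened locker 1, so this case is ruled out; weight (1/3)·0 = 0.
If it is in either of lockers 2 and 3 (prior 1/3 each): locker 1 is the lowest-numbered option available, probability 1; weight (1/3)·1 = 1/3 each.
The weights sum to 2/3.
So P(the prize voucher in locker 2 | the attendant opened locker 1) = (1/3) / (2/3) = 1/2.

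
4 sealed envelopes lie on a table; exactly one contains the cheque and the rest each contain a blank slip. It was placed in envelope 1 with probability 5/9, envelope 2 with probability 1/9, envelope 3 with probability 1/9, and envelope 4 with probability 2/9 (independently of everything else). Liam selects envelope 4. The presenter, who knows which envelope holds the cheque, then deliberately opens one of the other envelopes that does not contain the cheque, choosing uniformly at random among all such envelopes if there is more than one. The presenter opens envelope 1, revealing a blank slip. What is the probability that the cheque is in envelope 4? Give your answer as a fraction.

2/5

Apply Bayes' rule, conditioning on where the cheque actually is.
If it is in envelope 1 (prior 5/9): the presenter opened envelope 1, so this case is ruled out; weight (5/9)·0 = 0.
If it is in either of envelopes 2 and 3 (prior 1/9 each): the presenter has 2 equally likely choices, so probability 1/2; weight (1/9)·(1/2) = 1/18 each.
If it is in envelope 4 (prior 2/9): the presenter has 3 equally likely choices, so probability 1/3; weight (2/9)·(1/3) = 2/27.
The weights sum to 5/27.
So P(the cheque in envelope 4 | the presenter opened envelope 1) = (2/27) / (5/27) = 2/5.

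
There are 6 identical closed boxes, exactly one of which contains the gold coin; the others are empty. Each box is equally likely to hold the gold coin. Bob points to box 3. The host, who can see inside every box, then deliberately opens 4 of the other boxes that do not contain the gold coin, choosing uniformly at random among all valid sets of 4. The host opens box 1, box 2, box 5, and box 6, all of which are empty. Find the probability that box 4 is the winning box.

Consider each possible location of the gold coin in turn.
If it is in any of boxes 1, 2, 5, and 6 (prior 1/6 each): that box was opened and seen not to hold the prize — ruled out; weight (1/6)·0 = 0 each.
If it is in box 3 (prior 1/6): the host has 5 equally likely choices, so probability 1/5; weight (1/6)·(1/5) = 1/30.
If it is in box 4 (prior 1/6): the host has no choice, probability 1; weight (1/6)·1 = 1/6.
The weights sum to 1/5.
So P(the gold coin in box 4 | the host opened box 1, box 2, box 5, and box 6) = (1/6) / (1/5) = 5/6.

5/6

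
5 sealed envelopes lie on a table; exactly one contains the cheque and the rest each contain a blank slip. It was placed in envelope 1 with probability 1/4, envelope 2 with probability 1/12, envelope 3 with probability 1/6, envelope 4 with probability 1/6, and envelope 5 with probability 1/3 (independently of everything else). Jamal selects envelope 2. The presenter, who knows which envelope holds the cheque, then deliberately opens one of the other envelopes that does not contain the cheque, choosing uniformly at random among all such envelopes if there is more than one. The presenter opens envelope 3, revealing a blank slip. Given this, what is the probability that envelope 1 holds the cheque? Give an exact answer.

4/13

Condition on the true location of the cheque.
If it is in envelope 1 (prior 1/4): the presenter has 3 equally likely choices, so probability 1/3; weight (1/4)·(1/3) = 1/12.
If it is in envelope 2 (prior 1/12): the presenter has 4 equally likely choices, so probability 1/4; weight (1/12)·(1/4) = 1/48.
If it is in envelope 3 (prior 1/6): the presenter opened envelope 3, so this case is ruled out; weight (1/6)·0 = 0.
If it is in envelope 4 (prior 1/6): the presenter has 3 equally likely choices, so probability 1/3; weight (1/6)·(1/3) = 1/18.
If it is in envelope 5 (prior 1/3): the presenter has 3 equally likely choices, so probability 1/3; weight (1/3)·(1/3) = 1/9.
The weights sum to 13/48.
So P(the cheque in envelope 1 | the presenter opened envelope 3) = (1/12) / (13/48) = 4/13.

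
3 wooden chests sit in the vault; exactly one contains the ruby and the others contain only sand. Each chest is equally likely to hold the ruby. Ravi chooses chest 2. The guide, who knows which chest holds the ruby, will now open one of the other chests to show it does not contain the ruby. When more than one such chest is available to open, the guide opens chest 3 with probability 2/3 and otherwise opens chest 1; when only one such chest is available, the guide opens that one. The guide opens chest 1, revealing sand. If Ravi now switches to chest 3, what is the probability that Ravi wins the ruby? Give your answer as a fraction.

Consider each possible location of the ruby in turn.
If it is in chest 1 (prior 1/3): the guide opened chest 1, so this case is ruled out; weight (1/3)·0 = 0.
If it is in chest 2 (prior 1/3): chest 3 is available but not opened, probability 1/3; weight (1/3)·(1/3) = 1/9.
If it is in chest 3 (prior 1/3): only chest 1 is available, probability 1; weight (1/3)·1 = 1/3.
The weights sum to 4/9.
So P(the ruby in chest 3 | the guide opened chest 1) = (1/3) / (4/9) = 3/4.

3/4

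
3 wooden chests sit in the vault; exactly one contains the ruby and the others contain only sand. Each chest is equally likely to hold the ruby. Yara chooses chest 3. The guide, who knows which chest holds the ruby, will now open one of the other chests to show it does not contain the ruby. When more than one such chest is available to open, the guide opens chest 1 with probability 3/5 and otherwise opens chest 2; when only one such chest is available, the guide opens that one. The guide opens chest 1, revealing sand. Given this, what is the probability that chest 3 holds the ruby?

Condition on the true location of the ruby.
If it is in chest 1 (prior 1/3): the guide opened chest 1, so this case is ruled out; weight (1/3)·0 = 0.
If it is in chest 2 (prior 1/3): only chest 1 is available, probability 1; weight (1/3)·1 = 1/3.
If it is in chest 3 (prior 1/3): chest 1 is available, opened with probability 3/5; weight (1/3)·(3/5) = 1/5.
The weights sum to 8/15.
So P(the ruby in chest 3 | the guide opened chest 1) = (1/5) / (8/15) = 3/8.

3/8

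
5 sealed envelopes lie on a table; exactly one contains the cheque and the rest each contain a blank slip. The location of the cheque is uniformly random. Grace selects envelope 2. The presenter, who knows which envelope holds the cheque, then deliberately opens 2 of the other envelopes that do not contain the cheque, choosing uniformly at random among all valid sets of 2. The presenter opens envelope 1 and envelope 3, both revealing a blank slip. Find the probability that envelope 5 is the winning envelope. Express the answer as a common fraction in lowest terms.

Consider each possible location of the cheque in turn.
If it is in either of envelopes 1 and 3 (prior 1/5 each): that envelope was opened and seen not to hold the prize — ruled out; weight (1/5)·0 = 0 each.
If it is in envelope 2 (prior 1/5): the presenter has 6 equally likely choices, so probability 1/6; weight (1/5)·(1/6) = 1/30.
If it is in either of envelopes 4 and 5 (prior 1/5 each): the presenter has 3 equally likely choices, so probability 1/3; weight (1/5)·(1/3) = 1/15 each.
The weights sum to 1/6.
So P(the cheque in envelope 5 | the presenter opened envelope 1 and envelope 3) = (1/15) / (1/6) = 2/5.

2/5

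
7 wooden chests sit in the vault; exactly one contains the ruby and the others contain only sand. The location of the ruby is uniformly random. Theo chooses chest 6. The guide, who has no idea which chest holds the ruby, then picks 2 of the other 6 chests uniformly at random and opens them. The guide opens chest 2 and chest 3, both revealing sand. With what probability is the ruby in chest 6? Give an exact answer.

Apply Bayes' rule, conditioning on where the ruby actually is.
If it is in any of chests 1, 4, 5, 6, and 7 (prior 1/7 each): the guide picks exactly this set with probability 1/15 regardless, and none is the prize; weight (1/7)·(1/15) = 1/105 each.
If it is in either of chests 2 and 3 (prior 1/7 each): that chest was opened and seen not to hold the prize — ruled out; weight (1/7)·0 = 0 each.
The weights sum to 1/21.
So P(the ruby in chest 6 | the guide opened chest 2 and chest 3) = (1/105) / (1/21) = 1/5.

1/5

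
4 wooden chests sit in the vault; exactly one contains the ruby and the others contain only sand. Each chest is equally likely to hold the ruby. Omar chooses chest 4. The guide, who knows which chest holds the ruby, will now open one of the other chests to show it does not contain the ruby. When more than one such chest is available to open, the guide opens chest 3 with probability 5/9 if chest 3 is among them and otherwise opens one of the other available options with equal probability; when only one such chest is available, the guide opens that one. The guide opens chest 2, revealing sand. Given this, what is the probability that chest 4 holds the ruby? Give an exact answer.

Condition on the true location of the ruby.
If it is in chest 1 (prior 1/4): chest 3 is available but not opened, probability 4/9; weight (1/4)·(4/9) = 1/9.
If it is in chest 2 (prior 1/4): the guide opened chest 2, so this case is ruled out; weight (1/4)·0 = 0.
If it is in chest 3 (prior 1/4): chest 3 holds the prize so is unavailable; the guide chooses uniformly among the 2 others, probability 1/2; weight (1/4)·(1/2) = 1/8.
If it is in chest 4 (prior 1/4): chest 3 is available but not opened; chest 2 gets probability (1 − 5/9)/2 = 2/9; weight (1/4)·(2/9) = 1/18.
The weights sum to 7/24.
So P(the ruby in chest 4 | the guide opened chest 2) = (1/18) / (7/24) = 4/21.

4/21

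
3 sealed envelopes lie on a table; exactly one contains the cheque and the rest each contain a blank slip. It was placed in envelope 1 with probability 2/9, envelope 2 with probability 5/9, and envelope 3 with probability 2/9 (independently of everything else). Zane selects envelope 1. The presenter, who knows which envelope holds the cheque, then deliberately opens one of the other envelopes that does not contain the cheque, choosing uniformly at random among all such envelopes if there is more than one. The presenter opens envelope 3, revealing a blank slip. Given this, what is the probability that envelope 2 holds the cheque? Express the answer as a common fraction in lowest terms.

Consider each possible location of the cheque in turn.
If it is in envelope 1 (prior 2/9): the presenter has 2 equally likely choices, so probability 1/2; weight (2/9)·(1/2) = 1/9.
If it is in envelope 2 (prior 5/9): the presenter has no choice, probability 1; weight (5/9)·1 = 5/9.
If it is in envelope 3 (prior 2/9): the presenter opened envelope 3, so this case is ruled out; weight (2/9)·0 = 0.
The weights sum to 2/3.
So P(the cheque in envelope 2 | the presenter opened envelope 3) = (5/9) / (2/3) = 5/6.

5/6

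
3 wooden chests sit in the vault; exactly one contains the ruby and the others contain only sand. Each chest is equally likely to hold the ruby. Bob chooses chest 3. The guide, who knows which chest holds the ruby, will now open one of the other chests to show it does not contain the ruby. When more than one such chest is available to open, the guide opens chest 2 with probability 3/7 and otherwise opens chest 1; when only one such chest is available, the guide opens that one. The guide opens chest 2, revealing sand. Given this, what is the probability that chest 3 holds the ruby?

3/10

Consider each possible location of the ruby in turn.
If it is in chest 1 (prior 1/3): only chest 2 is available, probability 1; weight (1/3)·1 = 1/3.
If it is in chest 2 (prior 1/3): the guide opened chest 2, so this case is ruled out; weight (1/3)·0 = 0.
If it is in chest 3 (prior 1/3): chest 2 is available, opened with probability 3/7; weight (1/3)·(3/7) = 1/7.
The weights sum to 10/21.
So P(the ruby in chest 3 | the guide opened chest 2) = (1/7) / (10/21) = 3/10.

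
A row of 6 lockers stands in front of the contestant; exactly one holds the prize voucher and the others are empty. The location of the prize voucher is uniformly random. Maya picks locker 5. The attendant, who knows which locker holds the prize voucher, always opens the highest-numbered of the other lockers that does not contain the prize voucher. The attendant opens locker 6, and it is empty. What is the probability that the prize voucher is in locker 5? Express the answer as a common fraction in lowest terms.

Consider each possible location of the prize voucher in turn.
If it is in any of lockers 1, 2, 3, 4, and 5 (prior 1/6 each): locker 6 is the highest-numbered option available, probability 1; weight (1/6)·1 = 1/6 each.
If it is in locker 6 (prior 1/6): the attendant opened locker 6, so this case is ruled out; weight (1/6)·0 = 0.
The weights sum to 5/6.
So P(the prize voucher in locker 5 | the attendant opened locker 6) = (1/6) / (5/6) = 1/5.

1/5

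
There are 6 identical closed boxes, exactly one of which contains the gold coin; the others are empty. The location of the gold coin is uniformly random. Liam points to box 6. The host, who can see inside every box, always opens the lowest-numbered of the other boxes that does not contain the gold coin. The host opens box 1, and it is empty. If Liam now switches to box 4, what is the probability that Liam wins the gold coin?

Consider each possible location of the gold coin in turn.
If it is in box 1 (prior 1/6): the host opened box 1, so this case is ruled out; weight (1/6)·0 = 0.
If it is in any of boxes 2, 3, 4, 5, and 6 (prior 1/6 each): box 1 is the lowest-numbered option available, probability 1; weight (1/6)·1 = 1/6 each.
The weights sum to 5/6.
So P(the gold coin in box 4 | the host opened box 1) = (1/6) / (5/6) = 1/5.

1/5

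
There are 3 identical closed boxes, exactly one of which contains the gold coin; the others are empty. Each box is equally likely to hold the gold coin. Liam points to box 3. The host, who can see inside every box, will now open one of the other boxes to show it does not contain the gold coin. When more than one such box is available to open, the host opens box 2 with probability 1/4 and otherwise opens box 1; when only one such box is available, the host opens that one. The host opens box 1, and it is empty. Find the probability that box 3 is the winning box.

Apply Bayes' rule, conditioning on where the gold coin actually is.
If it is in box 1 (prior 1/3): the host opened box 1, so this case is ruled out; weight (1/3)·0 = 0.
If it is in box 2 (prior 1/3): only box 1 is available, probability 1; weight (1/3)·1 = 1/3.
If it is in box 3 (prior 1/3): box 2 is available but not opened, probability 3/4; weight (1/3)·(3/4) = 1/4.
The weights sum to 7/12.
So P(the gold coin in box 3 | the host opened box 1) = (1/4) / (7/12) = 3/7.

3/7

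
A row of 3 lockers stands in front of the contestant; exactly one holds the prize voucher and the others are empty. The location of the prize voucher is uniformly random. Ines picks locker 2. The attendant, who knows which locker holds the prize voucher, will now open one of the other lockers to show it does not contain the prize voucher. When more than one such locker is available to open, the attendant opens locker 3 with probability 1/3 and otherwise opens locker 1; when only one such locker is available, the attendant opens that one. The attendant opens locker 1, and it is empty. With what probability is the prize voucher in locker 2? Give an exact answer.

Consider each possible location of the prize voucher in turn.
If it is in locker 1 (prior 1/3): the attendant opened locker 1, so this case is ruled out; weight (1/3)·0 = 0.
If it is in locker 2 (prior 1/3): locker 3 is available but not opened, probability 2/3; weight (1/3)·(2/3) = 2/9.
If it is in locker 3 (prior 1/3): only locker 1 is available, probability 1; weight (1/3)·1 = 1/3.
The weights sum to 5/9.
So P(the prize voucher in locker 2 | the attendant opened locker 1) = (2/9) / (5/9) = 2/5.

2/5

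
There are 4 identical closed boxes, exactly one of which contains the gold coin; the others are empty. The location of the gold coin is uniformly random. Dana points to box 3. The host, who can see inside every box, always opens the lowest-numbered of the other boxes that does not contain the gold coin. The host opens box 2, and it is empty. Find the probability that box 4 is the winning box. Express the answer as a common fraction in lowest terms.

Apply Bayes' rule, conditioning on where the gold coin actually is.
If it is in box 1 (prior 1/4): box 2 is the lowest-numbered option available, probability 1; weight (1/4)·1 = 1/4.
If it is in box 2 (prior 1/4): the host opened box 2, so this case is ruled out; weight (1/4)·0 = 0.
If it is in either of boxes 3 and 4 (prior 1/4 each): the host would have opened box 1 instead, probability 0; weight (1/4)·0 = 0 each.
The weights sum to 1/4.
So P(the gold coin in box 4 | the host opened box 2) = 0 / (1/4) = 0.

0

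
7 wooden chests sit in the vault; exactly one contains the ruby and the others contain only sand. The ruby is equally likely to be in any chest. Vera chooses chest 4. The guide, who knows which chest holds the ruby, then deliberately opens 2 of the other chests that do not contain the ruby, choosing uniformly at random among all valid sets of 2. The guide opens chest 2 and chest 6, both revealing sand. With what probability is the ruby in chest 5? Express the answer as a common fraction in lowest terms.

Apply Bayes' rule, conditioning on where the ruby actually is.
If it is in any of chests 1, 3, 5, and 7 (prior 1/7 each): the guide has 10 equally likely choices, so probability 1/10; weight (1/7)·(1/10) = 1/70 each.
If it is in either of chests 2 and 6 (prior 1/7 each): that chest was opened and seen not to hold the prize — ruled out; weight (1/7)·0 = 0 each.
If it is in chest 4 (prior 1/7): the guide has 15 equally likely choices, so probability 1/15; weight (1/7)·(1/15) = 1/105.
The weights sum to 1/15.
So P(the ruby in chest 5 | the guide opened chest 2 and chest 6) = (1/70) / (1/15) = 3/14.

3/14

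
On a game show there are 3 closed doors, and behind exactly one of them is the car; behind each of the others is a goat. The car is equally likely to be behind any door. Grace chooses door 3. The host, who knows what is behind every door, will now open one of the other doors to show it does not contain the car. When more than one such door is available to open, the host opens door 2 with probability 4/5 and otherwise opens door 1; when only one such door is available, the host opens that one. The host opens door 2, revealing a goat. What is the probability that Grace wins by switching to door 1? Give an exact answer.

Apply Bayes' rule, conditioning on where the car actually is.
If it is behind door 1 (prior 1/3): only door 2 is available, probability 1; weight (1/3)·1 = 1/3.
If it is behind door 2 (prior 1/3): the host opened door 2, so this case is ruled out; weight (1/3)·0 = 0.
If it is behind door 3 (prior 1/3): door 2 is available, opened with probability 4/5; weight (1/3)·(4/5) = 4/15.
The weights sum to 3/5.
So P(the car behind door 1 | the host opened door 2) = (1/3) / (3/5) = 5/9.

5/9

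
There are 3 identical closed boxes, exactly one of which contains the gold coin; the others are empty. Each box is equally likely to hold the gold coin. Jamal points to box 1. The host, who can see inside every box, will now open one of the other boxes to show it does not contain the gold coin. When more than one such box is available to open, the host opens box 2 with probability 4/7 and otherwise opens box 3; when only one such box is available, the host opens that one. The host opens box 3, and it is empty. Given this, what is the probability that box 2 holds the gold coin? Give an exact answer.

Consider each possible location of the gold coin in turn.
If it is in box 1 (prior 1/3): box 2 is available but not opened, probability 3/7; weight (1/3)·(3/7) = 1/7.
If it is in box 2 (prior 1/3): only box 3 is available, probability 1; weight (1/3)·1 = 1/3.
If it is in box 3 (prior 1/3): the host opened box 3, so this case is ruled out; weight (1/3)·0 = 0.
The weights sum to 10/21.
So P(the gold coin in box 2 | the host opened box 3) = (1/3) / (10/21) = 7/10.

7/10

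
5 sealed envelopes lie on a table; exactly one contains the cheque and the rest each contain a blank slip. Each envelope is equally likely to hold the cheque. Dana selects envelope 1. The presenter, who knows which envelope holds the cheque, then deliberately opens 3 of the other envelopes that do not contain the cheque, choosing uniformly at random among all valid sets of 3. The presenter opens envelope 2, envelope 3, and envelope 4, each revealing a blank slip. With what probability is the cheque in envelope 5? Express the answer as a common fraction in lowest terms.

4/5

Consider each possible location of the cheque in turn.
If it is in envelope 1 (prior 1/5): the presenter has 4 equally likely choices, so probability 1/4; weight (1/5)·(1/4) = 1/20.
If it is in any of envelopes 2, 3, and 4 (prior 1/5 each): that envelope was opened and seen not to hold the prize — ruled out; weight (1/5)·0 = 0 each.
If it is in envelope 5 (prior 1/5): the presenter has no choice, probability 1; weight (1/5)·1 = 1/5.
The weights sum to 1/4.
So P(the cheque in envelope 5 | the presenter opened envelope 2, envelope 3, and envelope 4) = (1/5) / (1/4) = 4/5.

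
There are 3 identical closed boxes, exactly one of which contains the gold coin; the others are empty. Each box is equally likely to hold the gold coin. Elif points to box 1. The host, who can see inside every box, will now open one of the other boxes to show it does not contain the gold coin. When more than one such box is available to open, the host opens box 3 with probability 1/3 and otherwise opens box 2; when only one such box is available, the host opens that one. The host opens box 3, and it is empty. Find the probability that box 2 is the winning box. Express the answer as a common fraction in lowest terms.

3/4

Consider each possible location of the gold coin in turn.
If it is in box 1 (prior 1/3): box 3 is available, opened with probability 1/3; weight (1/3)·(1/3) = 1/9.
If it is in box 2 (prior 1/3): only box 3 is available, probability 1; weight (1/3)·1 = 1/3.
If it is in box 3 (prior 1/3): the host opened box 3, so this case is ruled out; weight (1/3)·0 = 0.
The weights sum to 4/9.
So P(the gold coin in box 2 | the host opened box 3) = (1/3) / (4/9) = 3/4.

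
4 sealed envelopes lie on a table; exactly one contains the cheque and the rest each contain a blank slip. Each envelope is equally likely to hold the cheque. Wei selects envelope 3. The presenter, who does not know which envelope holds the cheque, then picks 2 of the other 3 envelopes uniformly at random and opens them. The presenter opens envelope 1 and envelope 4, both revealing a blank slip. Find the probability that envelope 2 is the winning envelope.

1/2

Condition on the true location of the cheque.
If it is in either of envelopes 1 and 4 (prior 1/4 each): that envelope was opened and seen not to hold the prize — ruled out; weight (1/4)·0 = 0 each.
If it is in either of envelopes 2 and 3 (prior 1/4 each): the presenter picks exactly this set with probability 1/3 regardless, and none is the prize; weight (1/4)·(1/3) = 1/12 each.
The weights sum to 1/6.
So P(the cheque in envelope 2 | the presenter opened envelope 1 and envelope 4) = (1/12) / (1/6) = 1/2.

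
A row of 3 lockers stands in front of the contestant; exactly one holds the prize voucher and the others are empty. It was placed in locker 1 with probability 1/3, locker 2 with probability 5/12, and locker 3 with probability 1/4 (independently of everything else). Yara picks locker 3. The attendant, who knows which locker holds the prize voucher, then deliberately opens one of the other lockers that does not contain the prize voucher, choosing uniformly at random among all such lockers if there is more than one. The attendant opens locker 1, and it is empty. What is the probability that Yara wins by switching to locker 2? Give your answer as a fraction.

Condition on the true location of the prize voucher.
If it is in locker 1 (prior 1/3): the attendant opened locker 1, so this case is ruled out; weight (1/3)·0 = 0.
If it is in locker 2 (prior 5/12): the attendant has no choice, probability 1; weight (5/12)·1 = 5/12.
If it is in locker 3 (prior 1/4): the attendant has 2 equally likely choices, so probability 1/2; weight (1/4)·(1/2) = 1/8.
The weights sum to 13/24.
So P(the prize voucher in locker 2 | the attendant opened locker 1) = (5/12) / (13/24) = 10/13.

10/13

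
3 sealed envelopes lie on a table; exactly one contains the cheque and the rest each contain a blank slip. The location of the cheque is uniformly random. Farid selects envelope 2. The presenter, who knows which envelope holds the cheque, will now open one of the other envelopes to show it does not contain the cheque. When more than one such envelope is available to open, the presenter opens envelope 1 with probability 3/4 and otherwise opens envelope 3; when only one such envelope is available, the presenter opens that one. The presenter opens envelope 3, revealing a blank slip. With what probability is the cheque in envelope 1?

Condition on the true location of the cheque.
If it is in envelope 1 (prior 1/3): only envelope 3 is available, probability 1; weight (1/3)·1 = 1/3.
If it is in envelope 2 (prior 1/3): envelope 1 is available but not opened, probability 1/4; weight (1/3)·(1/4) = 1/12.
If it is in envelope 3 (prior 1/3): the presenter opened envelope 3, so this case is ruled out; weight (1/3)·0 = 0.
The weights sum to 5/12.
So P(the cheque in envelope 1 | the presenter opened envelope 3) = (1/3) / (5/12) = 4/5.

4/5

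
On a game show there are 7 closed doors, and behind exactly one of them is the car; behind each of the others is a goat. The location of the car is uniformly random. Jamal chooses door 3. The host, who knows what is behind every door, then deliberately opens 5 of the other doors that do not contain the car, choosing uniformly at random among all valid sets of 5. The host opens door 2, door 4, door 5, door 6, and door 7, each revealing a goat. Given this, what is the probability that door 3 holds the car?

Apply Bayes' rule, conditioning on where the car actually is.
If it is behind door 1 (prior 1/7): the host has no choice, probability 1; weight (1/7)·1 = 1/7.
If it is behind any of doors 2, 4, 5, 6, and 7 (prior 1/7 each): that door was opened and seen not to hold the prize — ruled out; weight (1/7)·0 = 0 each.
If it is behind door 3 (prior 1/7): the host has 6 equally likely choices, so probability 1/6; weight (1/7)·(1/6) = 1/42.
The weights sum to 1/6.
So P(the car behind door 3 | the host opened door 2, door 4, door 5, door 6, and door 7) = (1/42) / (1/6) = 1/7.

1/7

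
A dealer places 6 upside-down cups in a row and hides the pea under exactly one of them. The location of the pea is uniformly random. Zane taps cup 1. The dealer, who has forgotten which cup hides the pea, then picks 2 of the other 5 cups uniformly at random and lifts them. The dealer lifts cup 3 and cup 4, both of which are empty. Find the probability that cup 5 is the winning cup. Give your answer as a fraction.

1/4

Because the dealer chose which cups to lift without knowing where the pea is, the choice is independent of the prize location. Learning that none of the 2 opened cups holds the pea simply rules out those 2 locations and leaves the remaining 4 cups still equally likely by symmetry.
So P(the pea under cup 5) = 1/4.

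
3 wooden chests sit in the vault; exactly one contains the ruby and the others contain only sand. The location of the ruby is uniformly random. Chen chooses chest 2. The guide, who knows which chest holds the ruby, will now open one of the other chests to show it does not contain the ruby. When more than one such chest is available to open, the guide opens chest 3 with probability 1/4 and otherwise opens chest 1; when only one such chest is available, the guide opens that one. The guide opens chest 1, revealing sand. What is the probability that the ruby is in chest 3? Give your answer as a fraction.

4/7

Condition on the true location of the ruby.
If it is in chest 1 (prior 1/3): the guide opened chest 1, so this case is ruled out; weight (1/3)·0 = 0.
If it is in chest 2 (prior 1/3): chest 3 is available but not opened, probability 3/4; weight (1/3)·(3/4) = 1/4.
If it is in chest 3 (prior 1/3): only chest 1 is available, probability 1; weight (1/3)·1 = 1/3.
The weights sum to 7/12.
So P(the ruby in chest 3 | the guide opened chest 1) = (1/3) / (7/12) = 4/7.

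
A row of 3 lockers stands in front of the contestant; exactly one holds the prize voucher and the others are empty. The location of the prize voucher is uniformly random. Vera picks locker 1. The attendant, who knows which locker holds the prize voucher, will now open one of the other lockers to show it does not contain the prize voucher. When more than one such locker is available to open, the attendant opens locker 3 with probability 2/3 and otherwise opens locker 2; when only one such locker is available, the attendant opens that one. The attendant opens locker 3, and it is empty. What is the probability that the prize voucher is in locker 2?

Condition on the true location of the prize voucher.
If it is in locker 1 (prior 1/3): locker 3 is available, opened with probability 2/3; weight (1/3)·(2/3) = 2/9.
If it is in locker 2 (prior 1/3): only locker 3 is available, probability 1; weight (1/3)·1 = 1/3.
If it is in locker 3 (prior 1/3): the attendant opened locker 3, so this case is ruled out; weight (1/3)·0 = 0.
The weights sum to 5/9.
So P(the prize voucher in locker 2 | the attendant opened locker 3) = (1/3) / (5/9) = 3/5.

3/5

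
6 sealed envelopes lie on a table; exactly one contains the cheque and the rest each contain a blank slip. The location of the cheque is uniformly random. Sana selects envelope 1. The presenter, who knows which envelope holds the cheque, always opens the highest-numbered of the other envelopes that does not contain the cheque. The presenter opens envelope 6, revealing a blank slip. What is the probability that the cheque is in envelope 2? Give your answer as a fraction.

1/5

Apply Bayes' rule, conditioning on where the cheque actually is.
If it is in any of envelopes 1, 2, 3, 4, and 5 (prior 1/6 each): envelope 6 is the highest-numbered option available, probability 1; weight (1/6)·1 = 1/6 each.
If it is in envelope 6 (prior 1/6): the presenter opened envelope 6, so this case is ruled out; weight (1/6)·0 = 0.
The weights sum to 5/6.
So P(the cheque in envelope 2 | the presenter opened envelope 6) = (1/6) / (5/6) = 1/5.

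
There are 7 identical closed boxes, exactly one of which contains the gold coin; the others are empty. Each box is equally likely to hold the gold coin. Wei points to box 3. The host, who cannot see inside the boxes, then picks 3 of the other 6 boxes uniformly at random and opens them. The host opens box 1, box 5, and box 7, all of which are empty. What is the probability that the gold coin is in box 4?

1/4

Condition on the true location of the gold coin.
If it is in any of boxes 1, 5, and 7 (prior 1/7 each): that box was opened and seen not to hold the prize — ruled out; weight (1/7)·0 = 0 each.
If it is in any of boxes 2, 3, 4, and 6 (prior 1/7 each): the host picks exactly this set with probability 1/20 regardless, and none is the prize; weight (1/7)·(1/20) = 1/140 each.
The weights sum to 1/35.
So P(the gold coin in box 4 | the host opened box 1, box 5, and box 7) = (1/140) / (1/35) = 1/4.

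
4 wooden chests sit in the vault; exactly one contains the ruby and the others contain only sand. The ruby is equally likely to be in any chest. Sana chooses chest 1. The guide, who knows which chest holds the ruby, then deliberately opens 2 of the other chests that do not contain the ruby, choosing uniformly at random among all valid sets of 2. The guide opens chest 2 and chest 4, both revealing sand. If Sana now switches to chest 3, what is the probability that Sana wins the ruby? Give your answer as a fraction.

Apply Bayes' rule, conditioning on where the ruby actually is.
If it is in chest 1 (prior 1/4): the guide has 3 equally likely choices, so probability 1/3; weight (1/4)·(1/3) = 1/12.
If it is in either of chests 2 and 4 (prior 1/4 each): that chest was opened and seen not to hold the prize — ruled out; weight (1/4)·0 = 0 each.
If it is in chest 3 (prior 1/4): the guide has no choice, probability 1; weight (1/4)·1 = 1/4.
The weights sum to 1/3.
So P(the ruby in chest 3 | the guide opened chest 2 and chest 4) = (1/4) / (1/3) = 3/4.

3/4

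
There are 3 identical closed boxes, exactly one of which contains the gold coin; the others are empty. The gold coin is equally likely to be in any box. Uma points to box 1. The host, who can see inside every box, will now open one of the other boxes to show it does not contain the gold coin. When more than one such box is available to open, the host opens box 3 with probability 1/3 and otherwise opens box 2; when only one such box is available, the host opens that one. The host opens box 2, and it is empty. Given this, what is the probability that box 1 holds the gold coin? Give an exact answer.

Apply Bayes' rule, conditioning on where the gold coin actually is.
If it is in box 1 (prior 1/3): box 3 is available but not opened, probability 2/3; weight (1/3)·(2/3) = 2/9.
If it is in box 2 (prior 1/3): the host opened box 2, so this case is ruled out; weight (1/3)·0 = 0.
If it is in box 3 (prior 1/3): only box 2 is available, probability 1; weight (1/3)·1 = 1/3.
The weights sum to 5/9.
So P(the gold coin in box 1 | the host opened box 2) = (2/9) / (5/9) = 2/5.

2/5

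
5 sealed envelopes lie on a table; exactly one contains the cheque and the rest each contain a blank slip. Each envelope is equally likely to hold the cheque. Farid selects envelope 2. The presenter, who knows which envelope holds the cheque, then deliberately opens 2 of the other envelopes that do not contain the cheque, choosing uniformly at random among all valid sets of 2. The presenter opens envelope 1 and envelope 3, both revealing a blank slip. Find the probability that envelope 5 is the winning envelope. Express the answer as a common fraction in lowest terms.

2/5

Apply Bayes' rule, conditioning on where the cheque actually is.
If it is in either of envelopes 1 and 3 (prior 1/5 each): that envelope was opened and seen not to hold the prize — ruled out; weight (1/5)·0 = 0 each.
If it is in envelope 2 (prior 1/5): the presenter has 6 equally likely choices, so probability 1/6; weight (1/5)·(1/6) = 1/30.
If it is in either of envelopes 4 and 5 (prior 1/5 each): the presenter has 3 equally likely choices, so probability 1/3; weight (1/5)·(1/3) = 1/15 each.
The weights sum to 1/6.
So P(the cheque in envelope 5 | the presenter opened envelope 1 and envelope 3) = (1/15) / (1/6) = 2/5.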